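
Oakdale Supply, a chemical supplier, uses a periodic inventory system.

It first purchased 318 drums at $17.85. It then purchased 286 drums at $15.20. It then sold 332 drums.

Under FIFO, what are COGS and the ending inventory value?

Sale 1 (332) [FIFO — oldest first]: 318 @ $17.85 + 14 @ $15.20 = $5,889.10
Ending inventory: 272 @ $15.20 = $4,134.40

COGS = $5,889.10; ending inventory = $4,134.40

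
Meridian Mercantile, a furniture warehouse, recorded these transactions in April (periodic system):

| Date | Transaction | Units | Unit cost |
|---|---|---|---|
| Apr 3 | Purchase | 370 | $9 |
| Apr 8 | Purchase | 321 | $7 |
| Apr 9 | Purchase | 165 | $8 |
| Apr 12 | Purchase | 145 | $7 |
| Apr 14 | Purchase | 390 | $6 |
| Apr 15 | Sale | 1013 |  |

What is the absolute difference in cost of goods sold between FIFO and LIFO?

$1,118

FIFO COGS: 370 @ $9 + 321 @ $7 + 165 @ $8 + 145 @ $7 + 12 @ $6 = $7,984
LIFO COGS: 390 @ $6 + 145 @ $7 + 165 @ $8 + 313 @ $7 = $6,866
Difference = |$7,984 − $6,866| = $1,118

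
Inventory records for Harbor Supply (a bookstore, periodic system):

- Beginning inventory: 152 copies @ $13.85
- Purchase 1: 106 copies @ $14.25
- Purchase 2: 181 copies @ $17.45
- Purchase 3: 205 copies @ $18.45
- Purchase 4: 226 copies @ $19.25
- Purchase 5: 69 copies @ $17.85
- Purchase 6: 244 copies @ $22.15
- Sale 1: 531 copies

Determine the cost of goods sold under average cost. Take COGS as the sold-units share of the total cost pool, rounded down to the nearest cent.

Sale 1, sell 531: 531/1183 × $21,543.15 → $9,669.83
Ending inventory (cost pool remaining) = $11,873.32

COGS = $9,669.83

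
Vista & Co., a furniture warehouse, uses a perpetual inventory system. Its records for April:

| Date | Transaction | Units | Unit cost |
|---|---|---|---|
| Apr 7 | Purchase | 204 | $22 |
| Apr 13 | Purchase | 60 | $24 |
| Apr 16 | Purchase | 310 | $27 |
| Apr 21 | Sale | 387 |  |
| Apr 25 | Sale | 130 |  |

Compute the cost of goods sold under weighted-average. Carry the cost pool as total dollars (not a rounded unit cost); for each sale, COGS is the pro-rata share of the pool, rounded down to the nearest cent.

After Apr 7: 204 on hand, pool $4,488.00 (≈ $22.0000 each)
After Apr 13: 264 on hand, pool $5,928.00 (≈ $22.4545 each)
After Apr 16: 574 on hand, pool $14,298.00 (≈ $24.9094 each)
Apr 21, sell 387: 387/574 × $14,298.00 → $9,639.94
Apr 25, sell 130: 130/187 × $4,658.06 → $3,238.22
Total COGS = $9,639.94 + $3,238.22 = $12,878.16
Ending inventory (cost pool remaining) = $1,419.84

COGS = $12,878.16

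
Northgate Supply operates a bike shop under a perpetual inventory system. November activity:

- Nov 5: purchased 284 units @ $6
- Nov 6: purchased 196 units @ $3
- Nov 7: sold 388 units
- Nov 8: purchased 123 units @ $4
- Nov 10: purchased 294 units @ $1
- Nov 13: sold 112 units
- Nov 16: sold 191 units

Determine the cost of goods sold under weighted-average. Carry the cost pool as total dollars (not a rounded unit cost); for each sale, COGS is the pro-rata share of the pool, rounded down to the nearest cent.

After Nov 5: 284 on hand, pool $1,704.00 (≈ $6.0000 each)
After Nov 6: 480 on hand, pool $2,292.00 (≈ $4.7750 each)
Nov 7, sell 388: 388/480 × $2,292.00 → $1,852.70
After Nov 8: 215 on hand, pool $931.30 (≈ $4.3316 each)
After Nov 10: 509 on hand, pool $1,225.30 (≈ $2.4073 each)
Nov 13, sell 112: 112/509 × $1,225.30 → $269.61
Nov 16, sell 191: 191/397 × $955.69 → $459.79
Total COGS = $1,852.70 + $269.61 + $459.79 = $2,582.10
Ending inventory (cost pool remaining) = $495.90
Check: goods available $3,078.00 = COGS $2,582.10 + ending $495.90

COGS = $2,582.10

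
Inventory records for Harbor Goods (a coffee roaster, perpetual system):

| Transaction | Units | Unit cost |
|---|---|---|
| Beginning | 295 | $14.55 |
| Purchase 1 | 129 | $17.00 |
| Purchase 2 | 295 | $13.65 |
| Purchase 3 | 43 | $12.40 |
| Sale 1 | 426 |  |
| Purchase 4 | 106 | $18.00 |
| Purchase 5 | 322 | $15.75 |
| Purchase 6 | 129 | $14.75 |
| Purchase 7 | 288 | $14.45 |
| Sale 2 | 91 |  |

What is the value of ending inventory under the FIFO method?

Sale 1 (426) [FIFO — oldest first]: 295 @ $14.55 + 129 @ $17.00 + 2 @ $13.65 = $6,512.55
Sale 2 (91) [FIFO — oldest first]: 91 @ $13.65 = $1,242.15
Total COGS = $6,512.55 + $1,242.15 = $7,754.70
Ending inventory: 202 @ $13.65 + 43 @ $12.40 + 106 @ $18.00 + 322 @ $15.75 + 129 @ $14.75 + 288 @ $14.45 = $16,334.35

Ending inventory = $16,334.35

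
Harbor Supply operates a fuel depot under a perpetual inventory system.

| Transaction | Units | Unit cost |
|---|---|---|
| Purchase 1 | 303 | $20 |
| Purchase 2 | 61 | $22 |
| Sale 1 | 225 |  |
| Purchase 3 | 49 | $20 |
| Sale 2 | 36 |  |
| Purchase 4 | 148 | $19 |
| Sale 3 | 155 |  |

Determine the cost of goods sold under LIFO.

Sale 1 (225) [LIFO — newest first]: 61 @ $22 + 164 @ $20 = $4,622
Sale 2 (36) [LIFO — newest first]: 36 @ $20 = $720
Sale 3 (155) [LIFO — newest first]: 148 @ $19 + 7 @ $20 = $2,952
Total COGS = $4,622 + $720 + $2,952 = $8,294
Ending inventory: 139 @ $20 + 6 @ $20 = $2,900
Check: goods available $11,194 = COGS $8,294 + ending $2,900

COGS = $8,294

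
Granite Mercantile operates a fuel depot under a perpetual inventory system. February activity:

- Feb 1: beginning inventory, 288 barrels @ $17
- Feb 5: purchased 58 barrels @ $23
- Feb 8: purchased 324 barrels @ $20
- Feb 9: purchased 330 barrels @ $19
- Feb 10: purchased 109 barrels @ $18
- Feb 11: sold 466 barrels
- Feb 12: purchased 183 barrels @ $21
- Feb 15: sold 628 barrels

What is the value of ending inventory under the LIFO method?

Ending inventory = $3,366

Feb 11, 466 sold [LIFO — newest first]: 109 @ $18 + 330 @ $19 + 27 @ $20 = $8,772
Feb 15, 628 sold [LIFO — newest first]: 183 @ $21 + 297 @ $20 + 58 @ $23 + 90 @ $17 = $12,647
Total COGS = $8,772 + $12,647 = $21,419
Ending inventory: 198 @ $17 = $3,366
Check: goods available $24,785 = COGS $21,419 + ending $3,366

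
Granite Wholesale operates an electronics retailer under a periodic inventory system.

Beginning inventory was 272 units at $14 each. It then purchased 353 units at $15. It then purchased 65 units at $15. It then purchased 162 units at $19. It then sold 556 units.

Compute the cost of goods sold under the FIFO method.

COGS = $8,068

Sale 1 (556) [FIFO — oldest first]: 272 @ $14 + 284 @ $15 = $8,068
Ending inventory: 69 @ $15 + 65 @ $15 + 162 @ $19 = $5,088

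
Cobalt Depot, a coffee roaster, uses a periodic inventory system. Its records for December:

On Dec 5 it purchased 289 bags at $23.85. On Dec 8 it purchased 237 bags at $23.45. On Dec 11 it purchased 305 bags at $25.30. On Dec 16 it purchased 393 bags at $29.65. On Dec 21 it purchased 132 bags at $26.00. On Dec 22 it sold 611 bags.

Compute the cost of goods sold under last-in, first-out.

Dec 22, 611 sold [LIFO — newest first]: 132 @ $26.00 + 393 @ $29.65 + 86 @ $25.30 = $17,260.25
Ending inventory: 289 @ $23.85 + 237 @ $23.45 + 219 @ $25.30 = $17,991.00

COGS = $17,260.25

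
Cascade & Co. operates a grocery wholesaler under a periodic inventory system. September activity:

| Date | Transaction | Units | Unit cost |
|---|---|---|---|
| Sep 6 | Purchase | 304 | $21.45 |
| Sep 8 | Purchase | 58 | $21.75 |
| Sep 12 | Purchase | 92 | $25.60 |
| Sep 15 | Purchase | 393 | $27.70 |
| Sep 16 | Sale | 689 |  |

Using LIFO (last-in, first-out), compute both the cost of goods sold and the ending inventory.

COGS = $17,634.50; ending inventory = $3,389.10

Sep 16, 689 sold [LIFO — newest first]: 393 @ $27.70 + 92 @ $25.60 + 58 @ $21.75 + 146 @ $21.45 = $17,634.50
Ending inventory: 158 @ $21.45 = $3,389.10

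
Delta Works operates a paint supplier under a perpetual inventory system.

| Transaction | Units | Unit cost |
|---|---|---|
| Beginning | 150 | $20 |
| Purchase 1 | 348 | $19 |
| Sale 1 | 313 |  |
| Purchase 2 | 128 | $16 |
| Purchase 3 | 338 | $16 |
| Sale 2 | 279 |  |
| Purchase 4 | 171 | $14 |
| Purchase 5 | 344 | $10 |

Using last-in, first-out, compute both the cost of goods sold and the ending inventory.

Sale 1 (313) [LIFO — newest first]: 313 @ $19 = $5,947
Sale 2 (279) [LIFO — newest first]: 279 @ $16 = $4,464
Total COGS = $5,947 + $4,464 = $10,411
Ending inventory: 150 @ $20 + 35 @ $19 + 128 @ $16 + 59 @ $16 + 171 @ $14 + 344 @ $10 = $12,491

COGS = $10,411; ending inventory = $12,491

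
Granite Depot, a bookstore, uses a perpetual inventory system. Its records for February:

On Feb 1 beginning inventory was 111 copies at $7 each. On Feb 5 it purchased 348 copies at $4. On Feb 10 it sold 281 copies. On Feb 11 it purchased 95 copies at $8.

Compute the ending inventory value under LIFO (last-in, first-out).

Feb 10, 281 sold [LIFO — newest first]: 281 @ $4 = $1,124
Ending inventory: 111 @ $7 + 67 @ $4 + 95 @ $8 = $1,805
Check: goods available $2,929 = COGS $1,124 + ending $1,805

Ending inventory = $1,805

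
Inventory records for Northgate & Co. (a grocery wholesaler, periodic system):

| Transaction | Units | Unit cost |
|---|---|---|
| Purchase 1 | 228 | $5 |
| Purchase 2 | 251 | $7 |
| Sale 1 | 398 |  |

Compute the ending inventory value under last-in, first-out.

Sale 1 (398) [LIFO — newest first]: 251 @ $7 + 147 @ $5 = $2,492
Ending inventory: 81 @ $5 = $405
Check: goods available $2,897 = COGS $2,492 + ending $405

Ending inventory = $405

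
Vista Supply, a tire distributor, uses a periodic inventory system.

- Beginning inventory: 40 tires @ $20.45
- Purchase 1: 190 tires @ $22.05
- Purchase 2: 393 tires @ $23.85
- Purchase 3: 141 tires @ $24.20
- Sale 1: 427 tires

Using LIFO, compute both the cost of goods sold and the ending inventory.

COGS = $10,233.30; ending inventory = $7,559.45

Sale 1 (427) [LIFO — newest first]: 141 @ $24.20 + 286 @ $23.85 = $10,233.30
Ending inventory: 40 @ $20.45 + 190 @ $22.05 + 107 @ $23.85 = $7,559.45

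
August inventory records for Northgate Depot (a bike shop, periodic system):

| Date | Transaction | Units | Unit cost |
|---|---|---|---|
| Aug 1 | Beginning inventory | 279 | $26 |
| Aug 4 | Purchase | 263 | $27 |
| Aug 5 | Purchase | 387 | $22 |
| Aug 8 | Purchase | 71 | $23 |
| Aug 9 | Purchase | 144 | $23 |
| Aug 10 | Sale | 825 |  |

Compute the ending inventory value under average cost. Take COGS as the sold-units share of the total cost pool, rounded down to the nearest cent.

Ending inventory = $7,755.83

Aug 10, sell 825: 825/1144 × $27,814.00 → $20,058.17
Ending inventory (cost pool remaining) = $7,755.83
Check: goods available $27,814.00 = COGS $20,058.17 + ending $7,755.83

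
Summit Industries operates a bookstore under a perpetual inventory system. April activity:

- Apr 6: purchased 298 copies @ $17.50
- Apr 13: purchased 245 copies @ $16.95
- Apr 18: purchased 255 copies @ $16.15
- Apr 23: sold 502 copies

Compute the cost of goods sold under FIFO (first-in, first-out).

COGS = $8,672.80

Apr 23, 502 sold [FIFO — oldest first]: 298 @ $17.50 + 204 @ $16.95 = $8,672.80
Ending inventory: 41 @ $16.95 + 255 @ $16.15 = $4,813.20
Check: goods available $13,486.00 = COGS $8,672.80 + ending $4,813.20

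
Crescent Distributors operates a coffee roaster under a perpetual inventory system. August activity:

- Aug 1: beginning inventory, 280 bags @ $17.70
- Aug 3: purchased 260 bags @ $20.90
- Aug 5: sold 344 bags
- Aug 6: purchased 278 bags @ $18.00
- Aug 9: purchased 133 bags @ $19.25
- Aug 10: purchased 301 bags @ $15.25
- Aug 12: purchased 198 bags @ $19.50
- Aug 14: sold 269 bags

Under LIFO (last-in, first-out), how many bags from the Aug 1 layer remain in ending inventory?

Aug 5, 344 sold [LIFO — newest first]: 260 @ $20.90 + 84 @ $17.70 = $6,920.80
Aug 14, 269 sold [LIFO — newest first]: 198 @ $19.50 + 71 @ $15.25 = $4,943.75
Total COGS = $6,920.80 + $4,943.75 = $11,864.55
Ending inventory: 196 @ $17.70 + 278 @ $18.00 + 133 @ $19.25 + 230 @ $15.25 = $14,540.95

196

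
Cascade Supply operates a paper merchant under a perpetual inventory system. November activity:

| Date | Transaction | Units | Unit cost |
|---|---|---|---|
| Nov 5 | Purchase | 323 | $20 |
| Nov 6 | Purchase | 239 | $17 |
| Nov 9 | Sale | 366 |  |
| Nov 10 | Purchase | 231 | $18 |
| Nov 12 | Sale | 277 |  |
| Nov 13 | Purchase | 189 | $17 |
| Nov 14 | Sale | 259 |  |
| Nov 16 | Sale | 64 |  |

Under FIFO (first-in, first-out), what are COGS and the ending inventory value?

COGS = $17,622; ending inventory = $272

Nov 9, 366 sold [FIFO — oldest first]: 323 @ $20 + 43 @ $17 = $7,191
Nov 12, 277 sold [FIFO — oldest first]: 196 @ $17 + 81 @ $18 = $4,790
Nov 14, 259 sold [FIFO — oldest first]: 150 @ $18 + 109 @ $17 = $4,553
Nov 16, 64 sold [FIFO — oldest first]: 64 @ $17 = $1,088
Total COGS = $7,191 + $4,790 + $4,553 + $1,088 = $17,622
Ending inventory: 16 @ $17 = $272
Check: goods available $17,894 = COGS $17,622 + ending $272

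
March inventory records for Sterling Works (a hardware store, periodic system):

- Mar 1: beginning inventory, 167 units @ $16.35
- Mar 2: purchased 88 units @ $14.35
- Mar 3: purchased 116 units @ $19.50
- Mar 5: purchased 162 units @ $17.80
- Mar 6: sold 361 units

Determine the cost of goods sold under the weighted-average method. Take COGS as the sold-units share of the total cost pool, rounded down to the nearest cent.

COGS = $6,189.72

Mar 6, sell 361: 361/533 × $9,138.85 → $6,189.72
Ending inventory (cost pool remaining) = $2,949.13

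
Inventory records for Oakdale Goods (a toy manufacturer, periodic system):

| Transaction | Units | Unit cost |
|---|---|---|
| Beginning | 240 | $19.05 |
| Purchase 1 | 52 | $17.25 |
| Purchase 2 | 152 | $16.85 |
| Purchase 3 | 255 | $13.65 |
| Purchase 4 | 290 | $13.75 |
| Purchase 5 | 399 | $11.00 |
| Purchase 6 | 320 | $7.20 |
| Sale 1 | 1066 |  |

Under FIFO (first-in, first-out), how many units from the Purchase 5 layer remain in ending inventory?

322

Sale 1 (1066) [FIFO — oldest first]: 240 @ $19.05 + 52 @ $17.25 + 152 @ $16.85 + 255 @ $13.65 + 290 @ $13.75 + 77 @ $11.00 = $16,345.45
Ending inventory: 322 @ $11.00 + 320 @ $7.20 = $5,846.00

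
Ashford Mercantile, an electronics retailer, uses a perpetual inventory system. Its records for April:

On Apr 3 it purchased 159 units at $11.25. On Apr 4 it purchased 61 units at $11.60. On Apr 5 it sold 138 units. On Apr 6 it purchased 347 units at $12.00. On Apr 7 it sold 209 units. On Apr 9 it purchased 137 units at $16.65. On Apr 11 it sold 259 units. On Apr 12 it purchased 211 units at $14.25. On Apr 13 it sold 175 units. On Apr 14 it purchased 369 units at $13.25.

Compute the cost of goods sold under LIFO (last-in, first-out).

COGS = $10,320.65

Apr 5, 138 sold [LIFO — newest first]: 61 @ $11.60 + 77 @ $11.25 = $1,573.85
Apr 7, 209 sold [LIFO — newest first]: 209 @ $12.00 = $2,508.00
Apr 11, 259 sold [LIFO — newest first]: 137 @ $16.65 + 122 @ $12.00 = $3,745.05
Apr 13, 175 sold [LIFO — newest first]: 175 @ $14.25 = $2,493.75
Total COGS = $1,573.85 + $2,508.00 + $3,745.05 + $2,493.75 = $10,320.65
Ending inventory: 82 @ $11.25 + 16 @ $12.00 + 36 @ $14.25 + 369 @ $13.25 = $6,516.75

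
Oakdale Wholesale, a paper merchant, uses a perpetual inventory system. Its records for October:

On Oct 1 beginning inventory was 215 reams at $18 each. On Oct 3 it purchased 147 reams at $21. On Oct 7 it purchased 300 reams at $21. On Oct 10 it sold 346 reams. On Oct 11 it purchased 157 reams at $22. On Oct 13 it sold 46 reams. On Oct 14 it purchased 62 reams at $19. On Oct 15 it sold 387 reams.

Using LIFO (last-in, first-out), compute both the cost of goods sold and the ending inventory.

COGS = $16,053; ending inventory = $1,836

Oct 10, 346 sold [LIFO — newest first]: 300 @ $21 + 46 @ $21 = $7,266
Oct 13, 46 sold [LIFO — newest first]: 46 @ $22 = $1,012
Oct 15, 387 sold [LIFO — newest first]: 62 @ $19 + 111 @ $22 + 101 @ $21 + 113 @ $18 = $7,775
Total COGS = $7,266 + $1,012 + $7,775 = $16,053
Ending inventory: 102 @ $18 = $1,836
Check: goods available $17,889 = COGS $16,053 + ending $1,836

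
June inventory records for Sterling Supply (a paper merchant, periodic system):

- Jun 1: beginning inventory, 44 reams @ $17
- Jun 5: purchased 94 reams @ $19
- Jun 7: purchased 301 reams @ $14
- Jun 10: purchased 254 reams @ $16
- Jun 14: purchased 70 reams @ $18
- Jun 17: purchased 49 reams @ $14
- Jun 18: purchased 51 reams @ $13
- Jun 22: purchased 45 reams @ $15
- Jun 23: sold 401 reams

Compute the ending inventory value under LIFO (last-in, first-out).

Ending inventory = $7,836

Jun 23, 401 sold [LIFO — newest first]: 45 @ $15 + 51 @ $13 + 49 @ $14 + 70 @ $18 + 186 @ $16 = $6,260
Ending inventory: 44 @ $17 + 94 @ $19 + 301 @ $14 + 68 @ $16 = $7,836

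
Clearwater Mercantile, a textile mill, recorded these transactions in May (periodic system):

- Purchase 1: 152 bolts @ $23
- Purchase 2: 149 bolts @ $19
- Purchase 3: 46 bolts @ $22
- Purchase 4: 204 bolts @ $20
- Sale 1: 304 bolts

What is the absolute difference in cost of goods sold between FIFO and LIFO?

FIFO COGS: 152 @ $23 + 149 @ $19 + 3 @ $22 = $6,393
LIFO COGS: 204 @ $20 + 46 @ $22 + 54 @ $19 = $6,118
Difference = |$6,393 − $6,118| = $275

$275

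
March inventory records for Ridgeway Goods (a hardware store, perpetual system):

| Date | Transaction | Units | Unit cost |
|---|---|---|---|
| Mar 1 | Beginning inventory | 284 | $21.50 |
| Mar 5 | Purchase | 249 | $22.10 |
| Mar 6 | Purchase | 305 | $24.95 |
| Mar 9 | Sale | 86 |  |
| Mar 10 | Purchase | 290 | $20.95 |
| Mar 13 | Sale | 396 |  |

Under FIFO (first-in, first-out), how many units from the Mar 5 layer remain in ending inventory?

Mar 9, 86 sold [FIFO — oldest first]: 86 @ $21.50 = $1,849.00
Mar 13, 396 sold [FIFO — oldest first]: 198 @ $21.50 + 198 @ $22.10 = $8,632.80
Total COGS = $1,849.00 + $8,632.80 = $10,481.80
Ending inventory: 51 @ $22.10 + 305 @ $24.95 + 290 @ $20.95 = $14,812.35

51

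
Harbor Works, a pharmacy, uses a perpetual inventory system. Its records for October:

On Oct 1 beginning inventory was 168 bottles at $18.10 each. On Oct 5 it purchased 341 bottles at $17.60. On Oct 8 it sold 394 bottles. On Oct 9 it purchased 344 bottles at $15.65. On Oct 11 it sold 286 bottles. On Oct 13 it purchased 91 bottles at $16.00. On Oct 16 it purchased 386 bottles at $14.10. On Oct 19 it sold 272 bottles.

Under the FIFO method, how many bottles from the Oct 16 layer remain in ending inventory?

378

Oct 8, 394 sold [FIFO — oldest first]: 168 @ $18.10 + 226 @ $17.60 = $7,018.40
Oct 11, 286 sold [FIFO — oldest first]: 115 @ $17.60 + 171 @ $15.65 = $4,700.15
Oct 19, 272 sold [FIFO — oldest first]: 173 @ $15.65 + 91 @ $16.00 + 8 @ $14.10 = $4,276.25
Total COGS = $7,018.40 + $4,700.15 + $4,276.25 = $15,994.80
Ending inventory: 378 @ $14.10 = $5,329.80
Check: goods available $21,324.60 = COGS $15,994.80 + ending $5,329.80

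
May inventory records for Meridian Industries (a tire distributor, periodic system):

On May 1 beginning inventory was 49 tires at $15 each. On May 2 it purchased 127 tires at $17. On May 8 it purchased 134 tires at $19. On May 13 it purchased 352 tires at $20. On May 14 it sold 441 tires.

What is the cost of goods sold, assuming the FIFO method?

COGS = $8,060

May 14, 441 sold [FIFO — oldest first]: 49 @ $15 + 127 @ $17 + 134 @ $19 + 131 @ $20 = $8,060
Ending inventory: 221 @ $20 = $4,420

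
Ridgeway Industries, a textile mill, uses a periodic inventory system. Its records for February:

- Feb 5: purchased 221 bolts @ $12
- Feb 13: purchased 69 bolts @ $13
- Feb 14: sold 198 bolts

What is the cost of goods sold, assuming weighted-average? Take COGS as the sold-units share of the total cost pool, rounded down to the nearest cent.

Feb 14, sell 198: 198/290 × $3,549.00 → $2,423.11
Ending inventory (cost pool remaining) = $1,125.89

COGS = $2,423.11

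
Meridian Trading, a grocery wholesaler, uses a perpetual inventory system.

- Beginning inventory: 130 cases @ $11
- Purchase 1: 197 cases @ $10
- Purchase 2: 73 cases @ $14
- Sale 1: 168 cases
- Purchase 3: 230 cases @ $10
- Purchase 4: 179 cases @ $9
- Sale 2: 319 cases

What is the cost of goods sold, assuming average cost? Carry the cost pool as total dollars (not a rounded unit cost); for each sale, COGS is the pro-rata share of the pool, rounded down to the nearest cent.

After Beginning: 130 on hand, pool $1,430.00 (≈ $11.0000 each)
After Purchase 1: 327 on hand, pool $3,400.00 (≈ $10.3976 each)
After Purchase 2: 400 on hand, pool $4,422.00 (≈ $11.0550 each)
Sale 1, sell 168: 168/400 × $4,422.00 → $1,857.24
After Purchase 3: 462 on hand, pool $4,864.76 (≈ $10.5298 each)
After Purchase 4: 641 on hand, pool $6,475.76 (≈ $10.1026 each)
Sale 2, sell 319: 319/641 × $6,475.76 → $3,222.72
Total COGS = $1,857.24 + $3,222.72 = $5,079.96
Ending inventory (cost pool remaining) = $3,253.04
Check: goods available $8,333.00 = COGS $5,079.96 + ending $3,253.04

COGS = $5,079.96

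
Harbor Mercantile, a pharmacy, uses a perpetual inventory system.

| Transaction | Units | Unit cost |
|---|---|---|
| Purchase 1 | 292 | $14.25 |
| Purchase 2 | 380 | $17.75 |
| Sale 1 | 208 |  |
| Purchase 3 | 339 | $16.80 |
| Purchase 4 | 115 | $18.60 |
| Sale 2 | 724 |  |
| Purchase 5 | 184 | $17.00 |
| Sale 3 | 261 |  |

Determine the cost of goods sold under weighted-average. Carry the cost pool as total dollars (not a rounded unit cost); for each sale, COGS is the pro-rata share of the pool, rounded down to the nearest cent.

COGS = $19,894.99

After Purchase 1: 292 on hand, pool $4,161.00 (≈ $14.2500 each)
After Purchase 2: 672 on hand, pool $10,906.00 (≈ $16.2292 each)
Sale 1, sell 208: 208/672 × $10,906.00 → $3,375.66
After Purchase 3: 803 on hand, pool $13,225.54 (≈ $16.4702 each)
After Purchase 4: 918 on hand, pool $15,364.54 (≈ $16.7370 each)
Sale 2, sell 724: 724/918 × $15,364.54 → $12,117.56
After Purchase 5: 378 on hand, pool $6,374.98 (≈ $16.8650 each)
Sale 3, sell 261: 261/378 × $6,374.98 → $4,401.77
Total COGS = $3,375.66 + $12,117.56 + $4,401.77 = $19,894.99
Ending inventory (cost pool remaining) = $1,973.21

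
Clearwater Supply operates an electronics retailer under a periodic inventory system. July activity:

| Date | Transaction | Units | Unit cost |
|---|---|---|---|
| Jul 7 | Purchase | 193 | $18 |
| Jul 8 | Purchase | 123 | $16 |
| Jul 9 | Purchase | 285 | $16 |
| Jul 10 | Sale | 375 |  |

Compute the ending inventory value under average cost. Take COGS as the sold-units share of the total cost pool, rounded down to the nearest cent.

Jul 10, sell 375: 375/601 × $10,002.00 → $6,240.84
Ending inventory (cost pool remaining) = $3,761.16

Ending inventory = $3,761.16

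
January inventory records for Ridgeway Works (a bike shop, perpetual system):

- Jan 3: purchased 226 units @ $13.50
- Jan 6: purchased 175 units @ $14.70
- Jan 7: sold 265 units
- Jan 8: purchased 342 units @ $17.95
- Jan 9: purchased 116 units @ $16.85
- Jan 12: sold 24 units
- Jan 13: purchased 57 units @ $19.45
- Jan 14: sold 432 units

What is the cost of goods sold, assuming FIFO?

COGS = $11,367.50

Jan 7, 265 sold [FIFO — oldest first]: 226 @ $13.50 + 39 @ $14.70 = $3,624.30
Jan 12, 24 sold [FIFO — oldest first]: 24 @ $14.70 = $352.80
Jan 14, 432 sold [FIFO — oldest first]: 112 @ $14.70 + 320 @ $17.95 = $7,390.40
Total COGS = $3,624.30 + $352.80 + $7,390.40 = $11,367.50
Ending inventory: 22 @ $17.95 + 116 @ $16.85 + 57 @ $19.45 = $3,458.15
Check: goods available $14,825.65 = COGS $11,367.50 + ending $3,458.15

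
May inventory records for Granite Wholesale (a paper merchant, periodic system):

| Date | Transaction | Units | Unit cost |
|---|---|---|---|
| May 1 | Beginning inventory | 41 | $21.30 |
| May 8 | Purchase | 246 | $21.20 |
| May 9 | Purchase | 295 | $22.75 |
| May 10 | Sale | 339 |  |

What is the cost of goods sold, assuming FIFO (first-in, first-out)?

COGS = $7,271.50

May 10, 339 sold [FIFO — oldest first]: 41 @ $21.30 + 246 @ $21.20 + 52 @ $22.75 = $7,271.50
Ending inventory: 243 @ $22.75 = $5,528.25
Check: goods available $12,799.75 = COGS $7,271.50 + ending $5,528.25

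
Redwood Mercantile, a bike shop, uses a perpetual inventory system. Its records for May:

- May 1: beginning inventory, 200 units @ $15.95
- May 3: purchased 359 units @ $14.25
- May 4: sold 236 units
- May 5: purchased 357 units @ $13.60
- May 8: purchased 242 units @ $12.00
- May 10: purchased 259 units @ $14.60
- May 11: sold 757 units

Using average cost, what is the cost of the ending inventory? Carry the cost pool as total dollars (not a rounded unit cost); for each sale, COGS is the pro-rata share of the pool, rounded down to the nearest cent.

After May 1: 200 on hand, pool $3,190.00 (≈ $15.9500 each)
After May 3: 559 on hand, pool $8,305.75 (≈ $14.8582 each)
May 4, sell 236: 236/559 × $8,305.75 → $3,506.54
After May 5: 680 on hand, pool $9,654.41 (≈ $14.1977 each)
After May 8: 922 on hand, pool $12,558.41 (≈ $13.6208 each)
After May 10: 1181 on hand, pool $16,339.81 (≈ $13.8356 each)
May 11, sell 757: 757/1181 × $16,339.81 → $10,473.52
Total COGS = $3,506.54 + $10,473.52 = $13,980.06
Ending inventory (cost pool remaining) = $5,866.29
Check: goods available $19,846.35 = COGS $13,980.06 + ending $5,866.29

Ending inventory = $5,866.29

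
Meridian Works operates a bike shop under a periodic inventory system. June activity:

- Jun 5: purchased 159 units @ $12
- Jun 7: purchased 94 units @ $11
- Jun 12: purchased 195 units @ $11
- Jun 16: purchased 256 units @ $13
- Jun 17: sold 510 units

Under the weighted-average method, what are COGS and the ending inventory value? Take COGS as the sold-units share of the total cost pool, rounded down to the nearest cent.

COGS = $6,096.09; ending inventory = $2,318.91

Jun 17, sell 510: 510/704 × $8,415.00 → $6,096.09
Ending inventory (cost pool remaining) = $2,318.91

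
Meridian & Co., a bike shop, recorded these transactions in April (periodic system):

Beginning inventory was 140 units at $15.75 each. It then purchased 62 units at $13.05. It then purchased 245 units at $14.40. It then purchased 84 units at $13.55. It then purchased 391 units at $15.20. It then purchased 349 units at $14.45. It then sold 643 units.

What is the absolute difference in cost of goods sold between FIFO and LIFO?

FIFO COGS: 140 @ $15.75 + 62 @ $13.05 + 245 @ $14.40 + 84 @ $13.55 + 112 @ $15.20 = $9,382.70
LIFO COGS: 349 @ $14.45 + 294 @ $15.20 = $9,511.85
Difference = |$9,382.70 − $9,511.85| = $129.15

$129.15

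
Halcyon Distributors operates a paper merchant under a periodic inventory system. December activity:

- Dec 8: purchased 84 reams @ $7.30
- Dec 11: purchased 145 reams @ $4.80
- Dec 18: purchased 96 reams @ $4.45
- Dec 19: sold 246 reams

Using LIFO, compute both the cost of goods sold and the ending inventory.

Dec 19, 246 sold [LIFO — newest first]: 96 @ $4.45 + 145 @ $4.80 + 5 @ $7.30 = $1,159.70
Ending inventory: 79 @ $7.30 = $576.70

COGS = $1,159.70; ending inventory = $576.70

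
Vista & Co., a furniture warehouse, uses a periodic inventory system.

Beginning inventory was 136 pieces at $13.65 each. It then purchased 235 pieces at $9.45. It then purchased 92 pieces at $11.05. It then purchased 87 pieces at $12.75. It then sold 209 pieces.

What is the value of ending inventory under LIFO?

Ending inventory = $3,793.65

Sale 1 (209) [LIFO — newest first]: 87 @ $12.75 + 92 @ $11.05 + 30 @ $9.45 = $2,409.35
Ending inventory: 136 @ $13.65 + 205 @ $9.45 = $3,793.65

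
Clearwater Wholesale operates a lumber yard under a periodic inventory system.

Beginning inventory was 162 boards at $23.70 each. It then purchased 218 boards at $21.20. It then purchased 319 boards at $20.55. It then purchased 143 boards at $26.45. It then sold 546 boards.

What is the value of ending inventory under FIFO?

Sale 1 (546) [FIFO — oldest first]: 162 @ $23.70 + 218 @ $21.20 + 166 @ $20.55 = $11,872.30
Ending inventory: 153 @ $20.55 + 143 @ $26.45 = $6,926.50

Ending inventory = $6,926.50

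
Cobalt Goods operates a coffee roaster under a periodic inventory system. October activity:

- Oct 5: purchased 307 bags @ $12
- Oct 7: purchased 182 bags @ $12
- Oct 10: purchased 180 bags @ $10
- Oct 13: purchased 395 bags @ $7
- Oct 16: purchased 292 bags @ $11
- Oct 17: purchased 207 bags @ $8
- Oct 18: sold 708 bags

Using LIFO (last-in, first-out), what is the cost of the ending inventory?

Ending inventory = $8,970

Oct 18, 708 sold [LIFO — newest first]: 207 @ $8 + 292 @ $11 + 209 @ $7 = $6,331
Ending inventory: 307 @ $12 + 182 @ $12 + 180 @ $10 + 186 @ $7 = $8,970
Check: goods available $15,301 = COGS $6,331 + ending $8,970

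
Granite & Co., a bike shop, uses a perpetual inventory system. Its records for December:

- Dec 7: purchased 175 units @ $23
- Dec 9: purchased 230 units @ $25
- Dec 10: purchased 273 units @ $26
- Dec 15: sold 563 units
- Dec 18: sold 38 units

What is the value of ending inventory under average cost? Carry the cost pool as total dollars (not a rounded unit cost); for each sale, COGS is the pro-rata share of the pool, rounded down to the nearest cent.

After Dec 7: 175 on hand, pool $4,025.00 (≈ $23.0000 each)
After Dec 9: 405 on hand, pool $9,775.00 (≈ $24.1358 each)
After Dec 10: 678 on hand, pool $16,873.00 (≈ $24.8864 each)
Dec 15, sell 563: 563/678 × $16,873.00 → $14,011.06
Dec 18, sell 38: 38/115 × $2,861.94 → $945.68
Total COGS = $14,011.06 + $945.68 = $14,956.74
Ending inventory (cost pool remaining) = $1,916.26

Ending inventory = $1,916.26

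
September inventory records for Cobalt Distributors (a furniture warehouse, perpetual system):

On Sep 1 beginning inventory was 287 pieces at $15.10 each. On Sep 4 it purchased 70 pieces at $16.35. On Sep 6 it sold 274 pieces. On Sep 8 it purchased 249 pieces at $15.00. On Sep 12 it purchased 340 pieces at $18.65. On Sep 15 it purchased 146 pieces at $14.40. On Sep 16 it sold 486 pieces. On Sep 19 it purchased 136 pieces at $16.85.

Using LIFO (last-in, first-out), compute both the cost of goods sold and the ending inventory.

Sep 6, 274 sold [LIFO — newest first]: 70 @ $16.35 + 204 @ $15.10 = $4,224.90
Sep 16, 486 sold [LIFO — newest first]: 146 @ $14.40 + 340 @ $18.65 = $8,443.40
Total COGS = $4,224.90 + $8,443.40 = $12,668.30
Ending inventory: 83 @ $15.10 + 249 @ $15.00 + 136 @ $16.85 = $7,279.90

COGS = $12,668.30; ending inventory = $7,279.90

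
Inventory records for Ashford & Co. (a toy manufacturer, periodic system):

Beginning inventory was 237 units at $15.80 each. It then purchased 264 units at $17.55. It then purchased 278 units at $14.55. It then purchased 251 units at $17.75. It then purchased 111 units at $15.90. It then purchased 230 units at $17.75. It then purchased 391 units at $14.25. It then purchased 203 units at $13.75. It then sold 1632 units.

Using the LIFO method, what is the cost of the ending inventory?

Sale 1 (1632) [LIFO — newest first]: 203 @ $13.75 + 391 @ $14.25 + 230 @ $17.75 + 111 @ $15.90 + 251 @ $17.75 + 278 @ $14.55 + 168 @ $17.55 = $25,658.95
Ending inventory: 237 @ $15.80 + 96 @ $17.55 = $5,429.40

Ending inventory = $5,429.40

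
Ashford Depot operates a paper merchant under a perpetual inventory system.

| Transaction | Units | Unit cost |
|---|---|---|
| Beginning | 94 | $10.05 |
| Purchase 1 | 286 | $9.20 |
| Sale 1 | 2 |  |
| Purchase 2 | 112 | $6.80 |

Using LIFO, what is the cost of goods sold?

Sale 1 (2) [LIFO — newest first]: 2 @ $9.20 = $18.40
Ending inventory: 94 @ $10.05 + 284 @ $9.20 + 112 @ $6.80 = $4,319.10
Check: goods available $4,337.50 = COGS $18.40 + ending $4,319.10

COGS = $18.40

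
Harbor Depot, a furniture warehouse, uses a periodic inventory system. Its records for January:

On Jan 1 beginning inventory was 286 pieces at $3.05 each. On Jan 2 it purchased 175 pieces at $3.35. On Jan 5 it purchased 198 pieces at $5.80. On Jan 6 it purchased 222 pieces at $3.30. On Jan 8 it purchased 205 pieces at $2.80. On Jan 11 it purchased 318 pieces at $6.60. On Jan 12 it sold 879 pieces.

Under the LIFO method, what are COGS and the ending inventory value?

Jan 12, 879 sold [LIFO — newest first]: 318 @ $6.60 + 205 @ $2.80 + 222 @ $3.30 + 134 @ $5.80 = $4,182.60
Ending inventory: 286 @ $3.05 + 175 @ $3.35 + 64 @ $5.80 = $1,829.75
Check: goods available $6,012.35 = COGS $4,182.60 + ending $1,829.75

COGS = $4,182.60; ending inventory = $1,829.75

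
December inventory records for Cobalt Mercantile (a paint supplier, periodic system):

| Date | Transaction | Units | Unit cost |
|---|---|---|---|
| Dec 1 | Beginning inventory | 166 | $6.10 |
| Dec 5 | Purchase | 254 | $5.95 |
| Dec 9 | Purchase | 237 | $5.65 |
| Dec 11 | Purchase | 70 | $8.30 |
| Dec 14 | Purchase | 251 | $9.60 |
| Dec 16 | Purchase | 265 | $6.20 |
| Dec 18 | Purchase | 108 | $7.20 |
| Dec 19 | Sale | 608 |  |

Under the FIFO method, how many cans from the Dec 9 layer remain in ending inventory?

49

Dec 19, 608 sold [FIFO — oldest first]: 166 @ $6.10 + 254 @ $5.95 + 188 @ $5.65 = $3,586.10
Ending inventory: 49 @ $5.65 + 70 @ $8.30 + 251 @ $9.60 + 265 @ $6.20 + 108 @ $7.20 = $5,688.05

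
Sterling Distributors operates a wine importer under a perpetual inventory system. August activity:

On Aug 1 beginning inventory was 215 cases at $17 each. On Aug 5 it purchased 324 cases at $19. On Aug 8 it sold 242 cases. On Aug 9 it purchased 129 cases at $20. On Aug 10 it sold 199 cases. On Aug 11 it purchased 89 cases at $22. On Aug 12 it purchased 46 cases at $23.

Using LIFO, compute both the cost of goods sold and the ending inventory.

COGS = $8,508; ending inventory = $6,899

Aug 8, 242 sold [LIFO — newest first]: 242 @ $19 = $4,598
Aug 10, 199 sold [LIFO — newest first]: 129 @ $20 + 70 @ $19 = $3,910
Total COGS = $4,598 + $3,910 = $8,508
Ending inventory: 215 @ $17 + 12 @ $19 + 89 @ $22 + 46 @ $23 = $6,899
Check: goods available $15,407 = COGS $8,508 + ending $6,899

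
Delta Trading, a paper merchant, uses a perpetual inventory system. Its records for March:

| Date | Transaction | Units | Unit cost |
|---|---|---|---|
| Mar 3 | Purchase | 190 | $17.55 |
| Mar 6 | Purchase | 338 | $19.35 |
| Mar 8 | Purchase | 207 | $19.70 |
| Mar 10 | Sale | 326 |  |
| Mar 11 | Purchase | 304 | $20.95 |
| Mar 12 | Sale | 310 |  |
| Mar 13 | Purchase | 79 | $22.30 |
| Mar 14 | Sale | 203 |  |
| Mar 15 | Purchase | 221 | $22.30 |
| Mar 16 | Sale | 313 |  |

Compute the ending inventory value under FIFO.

Ending inventory = $4,170.10

Mar 10, 326 sold [FIFO — oldest first]: 190 @ $17.55 + 136 @ $19.35 = $5,966.10
Mar 12, 310 sold [FIFO — oldest first]: 202 @ $19.35 + 108 @ $19.70 = $6,036.30
Mar 14, 203 sold [FIFO — oldest first]: 99 @ $19.70 + 104 @ $20.95 = $4,129.10
Mar 16, 313 sold [FIFO — oldest first]: 200 @ $20.95 + 79 @ $22.30 + 34 @ $22.30 = $6,709.90
Total COGS = $5,966.10 + $6,036.30 + $4,129.10 + $6,709.90 = $22,841.40
Ending inventory: 187 @ $22.30 = $4,170.10
Check: goods available $27,011.50 = COGS $22,841.40 + ending $4,170.10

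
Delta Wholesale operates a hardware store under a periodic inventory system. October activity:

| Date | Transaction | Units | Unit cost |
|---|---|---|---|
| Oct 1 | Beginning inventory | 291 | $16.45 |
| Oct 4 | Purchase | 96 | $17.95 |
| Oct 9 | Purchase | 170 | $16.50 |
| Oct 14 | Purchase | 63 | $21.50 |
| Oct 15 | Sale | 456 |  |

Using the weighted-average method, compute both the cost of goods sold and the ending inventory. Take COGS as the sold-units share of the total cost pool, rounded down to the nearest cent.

COGS = $7,847.35; ending inventory = $2,822.30

Oct 15, sell 456: 456/620 × $10,669.65 → $7,847.35
Ending inventory (cost pool remaining) = $2,822.30
Check: goods available $10,669.65 = COGS $7,847.35 + ending $2,822.30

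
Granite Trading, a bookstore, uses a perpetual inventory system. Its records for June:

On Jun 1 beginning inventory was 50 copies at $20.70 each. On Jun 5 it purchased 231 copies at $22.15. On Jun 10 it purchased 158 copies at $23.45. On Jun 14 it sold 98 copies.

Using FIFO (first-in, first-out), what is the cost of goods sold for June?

Jun 14, 98 sold [FIFO — oldest first]: 50 @ $20.70 + 48 @ $22.15 = $2,098.20
Ending inventory: 183 @ $22.15 + 158 @ $23.45 = $7,758.55
Check: goods available $9,856.75 = COGS $2,098.20 + ending $7,758.55

COGS = $2,098.20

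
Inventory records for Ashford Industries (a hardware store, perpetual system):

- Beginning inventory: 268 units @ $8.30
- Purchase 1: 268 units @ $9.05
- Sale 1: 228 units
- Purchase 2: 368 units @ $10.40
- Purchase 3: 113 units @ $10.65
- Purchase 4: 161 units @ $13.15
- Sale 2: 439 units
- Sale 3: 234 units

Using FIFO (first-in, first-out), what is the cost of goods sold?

COGS = $8,445.80

Sale 1 (228) [FIFO — oldest first]: 228 @ $8.30 = $1,892.40
Sale 2 (439) [FIFO — oldest first]: 40 @ $8.30 + 268 @ $9.05 + 131 @ $10.40 = $4,119.80
Sale 3 (234) [FIFO — oldest first]: 234 @ $10.40 = $2,433.60
Total COGS = $1,892.40 + $4,119.80 + $2,433.60 = $8,445.80
Ending inventory: 3 @ $10.40 + 113 @ $10.65 + 161 @ $13.15 = $3,351.80
Check: goods available $11,797.60 = COGS $8,445.80 + ending $3,351.80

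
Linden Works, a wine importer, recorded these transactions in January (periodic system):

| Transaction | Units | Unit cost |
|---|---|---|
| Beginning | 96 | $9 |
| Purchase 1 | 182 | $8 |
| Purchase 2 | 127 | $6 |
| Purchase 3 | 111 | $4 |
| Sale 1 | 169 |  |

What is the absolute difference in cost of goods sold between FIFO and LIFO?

FIFO COGS: 96 @ $9 + 73 @ $8 = $1,448
LIFO COGS: 111 @ $4 + 58 @ $6 = $792
Difference = |$1,448 − $792| = $656

$656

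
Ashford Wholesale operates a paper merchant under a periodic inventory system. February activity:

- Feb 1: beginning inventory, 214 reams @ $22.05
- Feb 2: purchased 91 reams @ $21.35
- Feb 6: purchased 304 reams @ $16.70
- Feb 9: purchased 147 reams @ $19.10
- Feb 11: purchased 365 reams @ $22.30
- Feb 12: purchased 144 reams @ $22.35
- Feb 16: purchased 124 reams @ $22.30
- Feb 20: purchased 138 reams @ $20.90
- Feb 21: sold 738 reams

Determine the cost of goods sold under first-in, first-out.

COGS = $14,202.25

Feb 21, 738 sold [FIFO — oldest first]: 214 @ $22.05 + 91 @ $21.35 + 304 @ $16.70 + 129 @ $19.10 = $14,202.25
Ending inventory: 18 @ $19.10 + 365 @ $22.30 + 144 @ $22.35 + 124 @ $22.30 + 138 @ $20.90 = $17,351.10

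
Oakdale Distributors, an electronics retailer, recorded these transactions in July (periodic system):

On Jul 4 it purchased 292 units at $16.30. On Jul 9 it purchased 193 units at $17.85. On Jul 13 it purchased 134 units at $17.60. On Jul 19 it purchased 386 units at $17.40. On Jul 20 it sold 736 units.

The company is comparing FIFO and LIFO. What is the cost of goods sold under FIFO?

FIFO COGS: 292 @ $16.30 + 193 @ $17.85 + 134 @ $17.60 + 117 @ $17.40 = $12,598.85
LIFO COGS: 386 @ $17.40 + 134 @ $17.60 + 193 @ $17.85 + 23 @ $16.30 = $12,894.75

COGS = $12,598.85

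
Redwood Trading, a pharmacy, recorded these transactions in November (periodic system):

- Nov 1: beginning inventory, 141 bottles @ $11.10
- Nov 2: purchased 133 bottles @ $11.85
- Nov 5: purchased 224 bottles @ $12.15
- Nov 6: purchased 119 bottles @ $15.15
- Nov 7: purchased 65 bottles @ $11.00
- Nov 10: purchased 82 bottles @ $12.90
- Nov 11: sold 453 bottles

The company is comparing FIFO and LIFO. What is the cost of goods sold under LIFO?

COGS = $5,847.70

FIFO COGS: 141 @ $11.10 + 133 @ $11.85 + 179 @ $12.15 = $5,316.00
LIFO COGS: 82 @ $12.90 + 65 @ $11.00 + 119 @ $15.15 + 187 @ $12.15 = $5,847.70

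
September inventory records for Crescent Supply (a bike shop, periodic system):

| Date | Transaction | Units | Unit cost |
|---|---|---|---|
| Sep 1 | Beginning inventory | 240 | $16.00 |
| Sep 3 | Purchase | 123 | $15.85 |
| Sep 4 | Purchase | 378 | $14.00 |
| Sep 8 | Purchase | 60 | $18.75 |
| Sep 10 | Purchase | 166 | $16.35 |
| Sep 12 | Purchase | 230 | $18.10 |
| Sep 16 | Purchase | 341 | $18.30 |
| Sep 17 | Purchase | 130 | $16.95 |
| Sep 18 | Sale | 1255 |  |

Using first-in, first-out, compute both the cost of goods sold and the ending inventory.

COGS = $20,145.05; ending inventory = $7,382.40

Sep 18, 1255 sold [FIFO — oldest first]: 240 @ $16.00 + 123 @ $15.85 + 378 @ $14.00 + 60 @ $18.75 + 166 @ $16.35 + 230 @ $18.10 + 58 @ $18.30 = $20,145.05
Ending inventory: 283 @ $18.30 + 130 @ $16.95 = $7,382.40
Check: goods available $27,527.45 = COGS $20,145.05 + ending $7,382.40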